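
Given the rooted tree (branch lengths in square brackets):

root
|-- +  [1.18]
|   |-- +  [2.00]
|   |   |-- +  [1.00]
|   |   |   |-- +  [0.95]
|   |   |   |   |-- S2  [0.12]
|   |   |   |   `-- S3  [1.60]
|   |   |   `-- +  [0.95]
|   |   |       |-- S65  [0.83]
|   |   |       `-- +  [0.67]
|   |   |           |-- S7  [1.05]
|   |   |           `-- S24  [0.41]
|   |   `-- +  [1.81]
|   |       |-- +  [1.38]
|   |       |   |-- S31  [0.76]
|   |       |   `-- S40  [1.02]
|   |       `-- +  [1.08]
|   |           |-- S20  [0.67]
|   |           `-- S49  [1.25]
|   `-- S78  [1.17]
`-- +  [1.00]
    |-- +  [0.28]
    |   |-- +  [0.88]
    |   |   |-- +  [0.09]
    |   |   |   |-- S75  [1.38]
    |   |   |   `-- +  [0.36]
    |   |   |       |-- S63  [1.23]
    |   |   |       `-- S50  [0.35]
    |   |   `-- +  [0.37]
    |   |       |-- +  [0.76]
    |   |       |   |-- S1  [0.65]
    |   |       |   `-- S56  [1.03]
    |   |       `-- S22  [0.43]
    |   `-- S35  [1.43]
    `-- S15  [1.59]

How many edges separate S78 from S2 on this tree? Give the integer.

5

The MRCA of S78 and S2 is the node subtending ((((S2,S3),(S65,(S7,S24))),((S31,S40),(S20,S49))),S78).
From S78 up to that node: 1 branch. From S2 up to the same node: 4 branches. Total: 1 + 4 = 5.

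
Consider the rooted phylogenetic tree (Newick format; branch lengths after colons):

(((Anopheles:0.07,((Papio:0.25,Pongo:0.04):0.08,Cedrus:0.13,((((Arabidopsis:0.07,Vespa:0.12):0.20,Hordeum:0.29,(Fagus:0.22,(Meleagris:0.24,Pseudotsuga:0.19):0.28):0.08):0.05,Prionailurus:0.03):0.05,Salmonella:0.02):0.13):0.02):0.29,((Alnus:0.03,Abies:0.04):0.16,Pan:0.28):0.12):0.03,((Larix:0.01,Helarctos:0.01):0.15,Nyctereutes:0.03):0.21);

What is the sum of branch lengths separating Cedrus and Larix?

The path runs Cedrus → … → MRCA → … → Larix; the MRCA is the root of the tree.
Branch lengths along that path: 0.13 + 0.02 + 0.29 + 0.03 + 0.21 + 0.15 + 0.01 = 0.84.

0.84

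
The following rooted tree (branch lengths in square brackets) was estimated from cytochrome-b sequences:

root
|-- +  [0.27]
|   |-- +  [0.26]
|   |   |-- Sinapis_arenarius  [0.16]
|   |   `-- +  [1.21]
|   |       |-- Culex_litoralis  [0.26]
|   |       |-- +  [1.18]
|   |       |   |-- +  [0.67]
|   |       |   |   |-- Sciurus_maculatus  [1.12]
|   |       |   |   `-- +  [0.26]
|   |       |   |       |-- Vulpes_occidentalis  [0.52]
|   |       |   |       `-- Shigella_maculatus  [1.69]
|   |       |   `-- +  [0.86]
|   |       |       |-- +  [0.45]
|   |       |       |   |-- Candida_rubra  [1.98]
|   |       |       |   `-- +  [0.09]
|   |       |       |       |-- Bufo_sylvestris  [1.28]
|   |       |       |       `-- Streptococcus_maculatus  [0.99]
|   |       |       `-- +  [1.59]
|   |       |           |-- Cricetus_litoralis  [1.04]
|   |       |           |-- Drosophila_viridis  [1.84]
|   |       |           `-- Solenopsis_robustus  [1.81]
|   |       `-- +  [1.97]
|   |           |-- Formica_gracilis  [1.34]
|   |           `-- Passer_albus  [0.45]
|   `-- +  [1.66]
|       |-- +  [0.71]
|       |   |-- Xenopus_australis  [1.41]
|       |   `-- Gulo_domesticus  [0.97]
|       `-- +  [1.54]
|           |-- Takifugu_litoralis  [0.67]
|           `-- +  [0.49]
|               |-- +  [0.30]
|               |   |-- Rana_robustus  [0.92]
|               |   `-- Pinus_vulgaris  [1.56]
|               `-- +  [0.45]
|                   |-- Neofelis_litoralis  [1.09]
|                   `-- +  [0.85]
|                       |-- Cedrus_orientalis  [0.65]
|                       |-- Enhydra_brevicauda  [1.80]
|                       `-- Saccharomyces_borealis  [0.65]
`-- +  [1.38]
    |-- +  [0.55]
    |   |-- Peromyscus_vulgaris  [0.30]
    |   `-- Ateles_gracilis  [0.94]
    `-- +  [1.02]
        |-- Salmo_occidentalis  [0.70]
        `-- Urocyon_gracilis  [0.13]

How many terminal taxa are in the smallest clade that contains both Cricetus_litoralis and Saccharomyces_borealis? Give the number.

22

The MRCA of Cricetus_litoralis and Saccharomyces_borealis is the node subtending ((Sinapis_arenarius,(Culex_litoralis,((Sciurus_maculatus,(Vulpes_occidentalis,Shigella_maculatus)),((Candida_rubra,(Bufo_sylvestris,Streptococcus_maculatus)),(Cricetus_litoralis,Drosophila_viridis,Solenopsis_robustus))),(Formica_gracilis,Passer_albus))),((Xenopus_australis,Gulo_domesticus),(Takifugu_litoralis,((Rana_robustus,Pinus_vulgaris),(Neofelis_litoralis,(Cedrus_orientalis,Enhydra_brevicauda,Saccharomyces_borealis)))))).
That clade contains 22 terminal taxa: Bufo_sylvestris, Candida_rubra, Cedrus_orientalis, Cricetus_litoralis, Culex_litoralis, Drosophila_viridis, Enhydra_brevicauda, Formica_gracilis, Gulo_domesticus, Neofelis_litoralis, Passer_albus, Pinus_vulgaris, Rana_robustus, Saccharomyces_borealis, Sciurus_maculatus, Shigella_maculatus, Sinapis_arenarius, Solenopsis_robustus, Streptococcus_maculatus, Takifugu_litoralis, Vulpes_occidentalis, Xenopus_australis.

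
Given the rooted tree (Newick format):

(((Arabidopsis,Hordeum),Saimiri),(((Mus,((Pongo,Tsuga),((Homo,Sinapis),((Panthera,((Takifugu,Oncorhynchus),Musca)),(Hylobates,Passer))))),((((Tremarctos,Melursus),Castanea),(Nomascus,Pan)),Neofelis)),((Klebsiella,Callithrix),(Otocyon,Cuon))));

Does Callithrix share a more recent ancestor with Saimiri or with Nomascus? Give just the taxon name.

The MRCA of Callithrix and Nomascus subtends (((Mus,((Pongo,Tsuga),((Homo,Sinapis),((Panthera,((Takifugu,Oncorhynchus),Musca)),(Hylobates,Passer))))),((((Tremarctos,Melursus),Castanea),(Nomascus,Pan)),Neofelis)),((Klebsiella,Callithrix),(Otocyon,Cuon))) (21 taxa).
The MRCA of Callithrix and Saimiri is the root, subtending the entire tree (24 taxa).
The first is nested inside the second, so Callithrix shares a more recent common ancestor with Nomascus.

Nomascus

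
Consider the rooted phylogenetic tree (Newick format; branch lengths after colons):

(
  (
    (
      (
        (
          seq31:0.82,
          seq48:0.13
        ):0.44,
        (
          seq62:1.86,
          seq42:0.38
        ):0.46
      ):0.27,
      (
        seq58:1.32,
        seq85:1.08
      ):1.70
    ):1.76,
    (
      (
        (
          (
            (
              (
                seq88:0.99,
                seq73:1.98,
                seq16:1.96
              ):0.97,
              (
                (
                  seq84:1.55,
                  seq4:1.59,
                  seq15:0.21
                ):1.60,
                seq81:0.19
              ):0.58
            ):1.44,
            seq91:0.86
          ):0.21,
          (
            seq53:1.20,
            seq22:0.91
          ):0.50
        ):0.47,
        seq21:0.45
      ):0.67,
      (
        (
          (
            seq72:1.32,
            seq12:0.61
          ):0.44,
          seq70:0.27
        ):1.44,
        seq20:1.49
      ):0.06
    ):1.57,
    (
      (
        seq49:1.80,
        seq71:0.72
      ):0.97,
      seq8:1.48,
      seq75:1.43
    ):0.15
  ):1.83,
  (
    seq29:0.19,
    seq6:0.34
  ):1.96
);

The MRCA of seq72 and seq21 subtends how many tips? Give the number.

15

The MRCA of seq72 and seq21 is the node subtending ((((((seq88,seq73,seq16),((seq84,seq4,seq15),seq81)),seq91),(seq53,seq22)),seq21),(((seq72,seq12),seq70),seq20)).
That clade contains 15 terminal taxa: seq12, seq15, seq16, seq20, seq21, seq22, seq4, seq53, seq70, seq72, seq73, seq81, seq84, seq88, seq91.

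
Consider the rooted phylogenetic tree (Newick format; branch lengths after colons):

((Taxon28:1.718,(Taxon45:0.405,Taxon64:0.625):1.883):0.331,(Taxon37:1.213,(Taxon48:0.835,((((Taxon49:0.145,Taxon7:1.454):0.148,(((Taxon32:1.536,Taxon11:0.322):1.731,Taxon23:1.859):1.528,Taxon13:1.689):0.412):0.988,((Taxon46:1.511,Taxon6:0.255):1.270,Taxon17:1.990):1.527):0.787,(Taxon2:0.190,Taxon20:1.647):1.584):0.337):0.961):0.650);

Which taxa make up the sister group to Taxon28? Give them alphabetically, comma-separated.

Taxon28 attaches to the tree at the node subtending (Taxon28,(Taxon45,Taxon64)).
The other lineage descending from that same node — the sister group — is (Taxon45,Taxon64); its 2 tips in alphabetical order are the answer.

Taxon45, Taxon64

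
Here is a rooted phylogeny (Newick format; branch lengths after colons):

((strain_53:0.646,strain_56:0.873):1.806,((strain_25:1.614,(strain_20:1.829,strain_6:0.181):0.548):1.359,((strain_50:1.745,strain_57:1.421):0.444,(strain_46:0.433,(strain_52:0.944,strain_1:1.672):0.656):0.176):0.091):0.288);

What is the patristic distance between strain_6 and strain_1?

The path runs strain_6 → … → MRCA → … → strain_1; the MRCA is the node subtending ((strain_25,(strain_20,strain_6)),((strain_50,strain_57),(strain_46,(strain_52,strain_1)))).
Branch lengths along that path: 0.181 + 0.548 + 1.359 + 0.091 + 0.176 + 0.656 + 1.672 = 4.683.

4.683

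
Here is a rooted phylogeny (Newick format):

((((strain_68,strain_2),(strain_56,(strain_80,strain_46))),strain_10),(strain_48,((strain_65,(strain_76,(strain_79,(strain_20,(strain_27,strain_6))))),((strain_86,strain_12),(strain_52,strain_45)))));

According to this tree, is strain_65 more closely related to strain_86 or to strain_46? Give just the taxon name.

strain_86

The MRCA of strain_65 and strain_86 subtends ((strain_65,(strain_76,(strain_79,(strain_20,(strain_27,strain_6))))),((strain_86,strain_12),(strain_52,strain_45))) (10 taxa).
The MRCA of strain_65 and strain_46 is the root, subtending the entire tree (17 taxa).
The first is nested inside the second, so strain_65 shares a more recent common ancestor with strain_86.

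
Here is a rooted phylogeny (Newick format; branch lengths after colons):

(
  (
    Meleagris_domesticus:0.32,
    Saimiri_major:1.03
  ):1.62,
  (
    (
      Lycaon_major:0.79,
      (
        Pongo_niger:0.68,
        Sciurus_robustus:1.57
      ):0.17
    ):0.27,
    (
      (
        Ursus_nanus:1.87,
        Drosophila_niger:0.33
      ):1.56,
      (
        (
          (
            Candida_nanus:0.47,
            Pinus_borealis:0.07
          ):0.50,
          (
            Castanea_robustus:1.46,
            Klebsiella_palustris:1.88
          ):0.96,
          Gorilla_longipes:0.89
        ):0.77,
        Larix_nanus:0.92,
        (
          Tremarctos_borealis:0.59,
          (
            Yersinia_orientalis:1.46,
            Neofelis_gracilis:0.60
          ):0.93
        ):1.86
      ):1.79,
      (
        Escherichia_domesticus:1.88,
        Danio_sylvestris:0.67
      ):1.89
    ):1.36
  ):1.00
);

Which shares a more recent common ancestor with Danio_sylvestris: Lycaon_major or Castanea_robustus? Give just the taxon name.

The MRCA of Danio_sylvestris and Castanea_robustus subtends ((Ursus_nanus,Drosophila_niger),(((Candida_nanus,Pinus_borealis),(Castanea_robustus,Klebsiella_palustris),Gorilla_longipes),Larix_nanus,(Tremarctos_borealis,(Yersinia_orientalis,Neofelis_gracilis))),(Escherichia_domesticus,Danio_sylvestris)) (13 taxa).
The MRCA of Danio_sylvestris and Lycaon_major subtends ((Lycaon_major,(Pongo_niger,Sciurus_robustus)),((Ursus_nanus,Drosophila_niger),(((Candida_nanus,Pinus_borealis),(Castanea_robustus,Klebsiella_palustris),Gorilla_longipes),Larix_nanus,(Tremarctos_borealis,(Yersinia_orientalis,Neofelis_gracilis))),(Escherichia_domesticus,Danio_sylvestris))) (16 taxa).
The first is nested inside the second, so Danio_sylvestris shares a more recent common ancestor with Castanea_robustus.

Castanea_robustus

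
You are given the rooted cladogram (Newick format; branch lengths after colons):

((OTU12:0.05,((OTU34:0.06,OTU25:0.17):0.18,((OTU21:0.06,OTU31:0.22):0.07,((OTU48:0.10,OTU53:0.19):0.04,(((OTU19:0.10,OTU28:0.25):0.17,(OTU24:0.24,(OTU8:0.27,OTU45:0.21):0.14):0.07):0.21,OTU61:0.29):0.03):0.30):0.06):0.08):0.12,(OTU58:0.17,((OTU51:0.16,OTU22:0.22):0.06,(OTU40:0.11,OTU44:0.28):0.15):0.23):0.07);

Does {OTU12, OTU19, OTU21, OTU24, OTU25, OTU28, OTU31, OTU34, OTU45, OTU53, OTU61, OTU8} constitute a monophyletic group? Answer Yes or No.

The MRCA of the listed taxa subtends (OTU12,((OTU34,OTU25),((OTU21,OTU31),((OTU48,OTU53),(((OTU19,OTU28),(OTU24,(OTU8,OTU45))),OTU61))))).
That clade also contains OTU48, which is not in the proposed group, so the group is not monophyletic.

No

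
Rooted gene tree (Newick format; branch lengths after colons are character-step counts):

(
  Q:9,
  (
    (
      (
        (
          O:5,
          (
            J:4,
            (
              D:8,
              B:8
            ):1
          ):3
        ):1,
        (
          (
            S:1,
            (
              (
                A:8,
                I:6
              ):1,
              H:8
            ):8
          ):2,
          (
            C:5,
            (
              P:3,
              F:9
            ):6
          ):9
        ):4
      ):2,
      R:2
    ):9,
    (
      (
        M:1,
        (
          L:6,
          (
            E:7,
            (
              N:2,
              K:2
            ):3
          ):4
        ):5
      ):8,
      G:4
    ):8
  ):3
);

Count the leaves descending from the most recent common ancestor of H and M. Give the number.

18

The MRCA of H and M is the node subtending ((((O,(J,(D,B))),((S,((A,I),H)),(C,(P,F)))),R),((M,(L,(E,(N,K)))),G)).
That clade contains 18 terminal taxa: A, B, C, D, E, F, G, H, I, J, K, L, M, N, O, P, R, S.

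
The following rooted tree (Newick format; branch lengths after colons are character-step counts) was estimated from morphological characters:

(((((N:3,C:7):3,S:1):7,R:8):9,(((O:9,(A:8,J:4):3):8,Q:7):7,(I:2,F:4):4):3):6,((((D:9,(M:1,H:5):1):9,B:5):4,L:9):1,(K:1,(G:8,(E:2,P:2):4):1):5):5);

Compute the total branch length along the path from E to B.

22

The path runs E → … → MRCA → … → B; the MRCA is the node subtending ((((D,(M,H)),B),L),(K,(G,(E,P)))).
Branch lengths along that path: 2 + 4 + 1 + 5 + 1 + 4 + 5 = 22.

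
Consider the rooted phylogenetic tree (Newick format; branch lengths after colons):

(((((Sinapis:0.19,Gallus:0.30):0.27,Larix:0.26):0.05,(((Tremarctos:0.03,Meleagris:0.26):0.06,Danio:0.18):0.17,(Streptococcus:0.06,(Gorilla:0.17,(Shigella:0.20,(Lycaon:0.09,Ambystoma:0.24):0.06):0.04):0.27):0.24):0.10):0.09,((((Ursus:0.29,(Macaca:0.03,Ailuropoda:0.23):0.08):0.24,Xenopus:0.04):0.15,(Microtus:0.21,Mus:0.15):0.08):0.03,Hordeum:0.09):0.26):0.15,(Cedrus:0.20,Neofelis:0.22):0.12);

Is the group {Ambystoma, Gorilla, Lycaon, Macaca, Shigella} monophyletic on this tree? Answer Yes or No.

The MRCA of the listed taxa subtends ((((Sinapis,Gallus),Larix),(((Tremarctos,Meleagris),Danio),(Streptococcus,(Gorilla,(Shigella,(Lycaon,Ambystoma)))))),((((Ursus,(Macaca,Ailuropoda)),Xenopus),(Microtus,Mus)),Hordeum)).
That clade also contains Ailuropoda, Danio, Gallus, Hordeum, Larix, Meleagris, Microtus, Mus, Sinapis, Streptococcus, Tremarctos, Ursus, Xenopus, which are not in the proposed group, so the group is not monophyletic.

No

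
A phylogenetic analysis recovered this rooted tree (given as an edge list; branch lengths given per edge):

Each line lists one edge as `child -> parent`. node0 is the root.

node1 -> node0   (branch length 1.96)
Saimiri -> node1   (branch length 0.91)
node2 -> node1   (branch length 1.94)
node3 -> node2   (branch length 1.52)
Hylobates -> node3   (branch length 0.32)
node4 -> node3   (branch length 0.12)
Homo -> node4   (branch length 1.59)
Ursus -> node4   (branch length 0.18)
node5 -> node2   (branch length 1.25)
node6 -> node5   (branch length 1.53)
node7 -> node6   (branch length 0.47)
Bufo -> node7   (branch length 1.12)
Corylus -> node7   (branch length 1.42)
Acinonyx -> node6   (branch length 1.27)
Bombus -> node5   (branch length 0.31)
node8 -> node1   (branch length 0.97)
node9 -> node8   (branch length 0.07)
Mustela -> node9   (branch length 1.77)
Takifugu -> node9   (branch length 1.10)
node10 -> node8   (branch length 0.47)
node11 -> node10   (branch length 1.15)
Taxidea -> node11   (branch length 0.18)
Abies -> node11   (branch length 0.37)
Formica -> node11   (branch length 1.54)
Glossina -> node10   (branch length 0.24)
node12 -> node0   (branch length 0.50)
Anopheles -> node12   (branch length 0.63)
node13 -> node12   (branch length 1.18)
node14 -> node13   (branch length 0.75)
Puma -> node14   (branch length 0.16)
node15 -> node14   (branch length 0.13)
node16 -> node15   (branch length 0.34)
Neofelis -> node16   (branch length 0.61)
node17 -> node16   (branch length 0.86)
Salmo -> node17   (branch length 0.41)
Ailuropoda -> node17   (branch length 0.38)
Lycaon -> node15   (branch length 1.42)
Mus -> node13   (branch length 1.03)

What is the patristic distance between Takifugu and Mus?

6.81

The path runs Takifugu → … → MRCA → … → Mus; the MRCA is the root of the tree.
Branch lengths along that path: 1.10 + 0.07 + 0.97 + 1.96 + 0.50 + 1.18 + 1.03 = 6.81.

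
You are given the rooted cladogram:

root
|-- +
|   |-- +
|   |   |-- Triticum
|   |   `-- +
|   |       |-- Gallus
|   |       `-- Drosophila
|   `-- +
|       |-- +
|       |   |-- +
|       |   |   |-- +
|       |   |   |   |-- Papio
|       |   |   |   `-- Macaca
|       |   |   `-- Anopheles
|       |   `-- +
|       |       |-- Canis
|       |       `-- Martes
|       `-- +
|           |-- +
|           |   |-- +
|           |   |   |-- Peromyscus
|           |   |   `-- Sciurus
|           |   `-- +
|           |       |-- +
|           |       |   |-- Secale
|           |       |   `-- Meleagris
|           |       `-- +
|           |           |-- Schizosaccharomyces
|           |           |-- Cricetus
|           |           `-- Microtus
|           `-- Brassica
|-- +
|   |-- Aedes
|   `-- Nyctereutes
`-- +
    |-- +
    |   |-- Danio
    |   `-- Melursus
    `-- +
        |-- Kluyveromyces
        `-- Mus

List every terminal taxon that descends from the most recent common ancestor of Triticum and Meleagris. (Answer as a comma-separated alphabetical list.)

Anopheles, Brassica, Canis, Cricetus, Drosophila, Gallus, Macaca, Martes, Meleagris, Microtus, Papio, Peromyscus, Schizosaccharomyces, Sciurus, Secale, Triticum

Tracing Triticum: it sits inside (Triticum,(Gallus,Drosophila)).
Tracing Meleagris: it sits inside (Secale,Meleagris).
The smallest clade enclosing both is ((Triticum,(Gallus,Drosophila)),((((Papio,Macaca),Anopheles),(Canis,Martes)),(((Peromyscus,Sciurus),((Secale,Meleagris),(Schizosaccharomyces,Cricetus,Microtus))),Brassica))); the answer is its 16 terminal taxa in alphabetical order.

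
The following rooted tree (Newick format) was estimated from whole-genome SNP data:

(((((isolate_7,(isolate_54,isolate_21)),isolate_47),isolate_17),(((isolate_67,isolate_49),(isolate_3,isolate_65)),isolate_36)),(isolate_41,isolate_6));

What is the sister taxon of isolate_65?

isolate_3

isolate_65 attaches to the tree at the node subtending (isolate_3,isolate_65).
The other lineage descending from that same node — the sister group — is the single tip isolate_3.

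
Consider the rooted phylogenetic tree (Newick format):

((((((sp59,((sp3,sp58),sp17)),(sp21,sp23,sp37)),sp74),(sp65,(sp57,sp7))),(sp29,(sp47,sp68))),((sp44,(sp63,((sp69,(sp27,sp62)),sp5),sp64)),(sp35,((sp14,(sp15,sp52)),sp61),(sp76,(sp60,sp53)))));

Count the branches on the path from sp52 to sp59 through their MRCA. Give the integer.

The MRCA of sp52 and sp59 is the root of the tree.
From sp52 up to that node: 6 branches. From sp59 up to the same node: 6 branches. Total: 6 + 6 = 12.

12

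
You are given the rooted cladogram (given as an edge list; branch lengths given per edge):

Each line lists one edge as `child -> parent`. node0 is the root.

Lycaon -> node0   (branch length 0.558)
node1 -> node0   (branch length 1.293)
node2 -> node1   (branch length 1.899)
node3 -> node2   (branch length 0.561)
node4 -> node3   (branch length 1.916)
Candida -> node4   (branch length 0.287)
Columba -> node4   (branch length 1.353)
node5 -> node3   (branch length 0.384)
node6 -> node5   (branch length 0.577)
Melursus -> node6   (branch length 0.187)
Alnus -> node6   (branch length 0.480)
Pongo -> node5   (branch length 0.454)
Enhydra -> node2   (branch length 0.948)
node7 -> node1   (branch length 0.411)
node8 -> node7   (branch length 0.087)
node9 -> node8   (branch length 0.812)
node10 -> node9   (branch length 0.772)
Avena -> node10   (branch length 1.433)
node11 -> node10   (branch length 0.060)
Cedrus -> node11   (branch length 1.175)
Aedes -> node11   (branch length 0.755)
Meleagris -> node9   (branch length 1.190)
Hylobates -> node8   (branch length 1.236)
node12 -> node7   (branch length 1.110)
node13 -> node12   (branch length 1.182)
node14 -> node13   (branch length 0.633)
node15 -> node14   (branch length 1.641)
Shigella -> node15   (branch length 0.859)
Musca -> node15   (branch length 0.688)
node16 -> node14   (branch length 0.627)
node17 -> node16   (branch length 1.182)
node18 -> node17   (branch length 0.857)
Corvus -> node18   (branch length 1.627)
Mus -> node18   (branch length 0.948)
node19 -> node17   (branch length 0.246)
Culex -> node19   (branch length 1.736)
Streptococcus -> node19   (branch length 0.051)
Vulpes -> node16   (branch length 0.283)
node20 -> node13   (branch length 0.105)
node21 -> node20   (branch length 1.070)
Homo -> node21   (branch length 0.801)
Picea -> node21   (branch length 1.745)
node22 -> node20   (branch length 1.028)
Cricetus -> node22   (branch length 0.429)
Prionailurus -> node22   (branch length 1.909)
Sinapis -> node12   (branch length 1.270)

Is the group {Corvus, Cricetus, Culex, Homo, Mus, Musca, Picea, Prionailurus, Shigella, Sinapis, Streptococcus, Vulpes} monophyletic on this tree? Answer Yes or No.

Yes

The most recent common ancestor of these taxa subtends ((((Shigella,Musca),(((Corvus,Mus),(Culex,Streptococcus)),Vulpes)),((Homo,Picea),(Cricetus,Prionailurus))),Sinapis).
That clade has exactly 12 tips — every listed taxon and nothing else — so the group is monophyletic.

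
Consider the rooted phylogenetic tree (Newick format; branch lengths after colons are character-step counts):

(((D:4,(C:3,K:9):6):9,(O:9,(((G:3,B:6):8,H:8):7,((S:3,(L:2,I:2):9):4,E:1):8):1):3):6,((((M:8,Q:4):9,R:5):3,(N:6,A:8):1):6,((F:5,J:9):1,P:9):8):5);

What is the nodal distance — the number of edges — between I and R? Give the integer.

11

The MRCA of I and R is the root of the tree.
From I up to that node: 7 branches. From R up to the same node: 4 branches. Total: 7 + 4 = 11.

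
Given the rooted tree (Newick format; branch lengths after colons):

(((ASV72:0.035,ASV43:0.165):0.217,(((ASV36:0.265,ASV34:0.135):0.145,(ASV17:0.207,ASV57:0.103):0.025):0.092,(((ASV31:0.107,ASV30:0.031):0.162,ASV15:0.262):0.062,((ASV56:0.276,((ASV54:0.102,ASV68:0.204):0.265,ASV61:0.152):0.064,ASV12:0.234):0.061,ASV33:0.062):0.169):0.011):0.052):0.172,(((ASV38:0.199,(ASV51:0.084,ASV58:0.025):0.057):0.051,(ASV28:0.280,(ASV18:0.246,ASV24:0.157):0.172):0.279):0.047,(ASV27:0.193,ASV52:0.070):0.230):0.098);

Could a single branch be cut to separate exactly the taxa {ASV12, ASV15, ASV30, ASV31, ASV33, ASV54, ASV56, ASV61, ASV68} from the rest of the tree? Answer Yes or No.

Yes

The most recent common ancestor of these taxa subtends (((ASV31,ASV30),ASV15),((ASV56,((ASV54,ASV68),ASV61),ASV12),ASV33)).
That clade has exactly 9 tips — every listed taxon and nothing else — so the group is monophyletic.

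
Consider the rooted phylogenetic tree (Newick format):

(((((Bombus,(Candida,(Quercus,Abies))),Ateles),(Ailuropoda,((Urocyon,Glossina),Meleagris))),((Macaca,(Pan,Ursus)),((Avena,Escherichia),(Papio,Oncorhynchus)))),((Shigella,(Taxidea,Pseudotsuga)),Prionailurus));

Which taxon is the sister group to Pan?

Ursus

Pan attaches to the tree at the node subtending (Pan,Ursus).
The other lineage descending from that same node — the sister group — is the single tip Ursus.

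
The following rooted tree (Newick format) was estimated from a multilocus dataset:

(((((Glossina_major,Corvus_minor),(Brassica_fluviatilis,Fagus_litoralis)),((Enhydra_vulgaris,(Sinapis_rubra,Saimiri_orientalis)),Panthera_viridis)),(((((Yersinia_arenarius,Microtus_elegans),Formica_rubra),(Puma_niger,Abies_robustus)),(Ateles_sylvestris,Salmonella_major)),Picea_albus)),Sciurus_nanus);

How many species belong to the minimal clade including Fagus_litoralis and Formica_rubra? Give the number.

The MRCA of Fagus_litoralis and Formica_rubra is the node subtending ((((Glossina_major,Corvus_minor),(Brassica_fluviatilis,Fagus_litoralis)),((Enhydra_vulgaris,(Sinapis_rubra,Saimiri_orientalis)),Panthera_viridis)),(((((Yersinia_arenarius,Microtus_elegans),Formica_rubra),(Puma_niger,Abies_robustus)),(Ateles_sylvestris,Salmonella_major)),Picea_albus)).
That clade contains 16 terminal taxa: Abies_robustus, Ateles_sylvestris, Brassica_fluviatilis, Corvus_minor, Enhydra_vulgaris, Fagus_litoralis, Formica_rubra, Glossina_major, Microtus_elegans, Panthera_viridis, Picea_albus, Puma_niger, Saimiri_orientalis, Salmonella_major, Sinapis_rubra, Yersinia_arenarius.

16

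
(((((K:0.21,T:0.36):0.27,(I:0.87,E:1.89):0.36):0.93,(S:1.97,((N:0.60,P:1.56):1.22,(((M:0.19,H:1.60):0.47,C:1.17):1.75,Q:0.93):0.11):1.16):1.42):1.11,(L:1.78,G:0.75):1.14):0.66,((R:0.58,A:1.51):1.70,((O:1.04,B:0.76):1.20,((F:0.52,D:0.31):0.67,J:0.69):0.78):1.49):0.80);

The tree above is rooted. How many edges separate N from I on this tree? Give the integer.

7

The MRCA of N and I is the node subtending (((K,T),(I,E)),(S,((N,P),(((M,H),C),Q)))).
From N up to that node: 4 branches. From I up to the same node: 3 branches. Total: 4 + 3 = 7.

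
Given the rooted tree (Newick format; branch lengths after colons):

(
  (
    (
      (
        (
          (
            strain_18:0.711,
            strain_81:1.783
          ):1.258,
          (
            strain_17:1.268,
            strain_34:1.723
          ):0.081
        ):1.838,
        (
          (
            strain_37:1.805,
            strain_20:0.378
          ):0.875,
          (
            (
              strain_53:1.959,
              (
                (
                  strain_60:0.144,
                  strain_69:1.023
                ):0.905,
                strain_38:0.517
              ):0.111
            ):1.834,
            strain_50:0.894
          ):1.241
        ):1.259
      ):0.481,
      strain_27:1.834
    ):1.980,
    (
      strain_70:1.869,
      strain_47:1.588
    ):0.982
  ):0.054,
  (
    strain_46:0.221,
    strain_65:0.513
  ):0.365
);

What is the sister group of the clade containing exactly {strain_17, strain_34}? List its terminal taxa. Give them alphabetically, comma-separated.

strain_18, strain_81

The clade containing exactly {strain_17, strain_34} attaches to the tree at the node subtending ((strain_18,strain_81),(strain_17,strain_34)).
The other lineage descending from that same node — the sister group — is (strain_18,strain_81); its 2 tips in alphabetical order are the answer.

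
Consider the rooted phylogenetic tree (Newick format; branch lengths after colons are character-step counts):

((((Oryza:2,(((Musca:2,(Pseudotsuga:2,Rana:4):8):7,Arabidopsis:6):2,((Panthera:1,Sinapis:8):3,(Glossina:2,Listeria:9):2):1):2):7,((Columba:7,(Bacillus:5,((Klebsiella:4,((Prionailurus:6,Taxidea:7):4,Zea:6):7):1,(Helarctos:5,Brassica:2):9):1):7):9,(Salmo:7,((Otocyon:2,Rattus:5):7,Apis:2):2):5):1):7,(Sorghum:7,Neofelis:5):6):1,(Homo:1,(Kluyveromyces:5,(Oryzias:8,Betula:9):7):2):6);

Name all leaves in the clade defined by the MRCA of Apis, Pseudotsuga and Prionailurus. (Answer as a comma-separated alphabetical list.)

Tracing Apis: it sits inside ((Otocyon,Rattus),Apis).
Tracing Pseudotsuga: it sits inside (Pseudotsuga,Rana).
Tracing Prionailurus: it sits inside (Prionailurus,Taxidea).
The smallest clade enclosing all 3 is ((Oryza,(((Musca,(Pseudotsuga,Rana)),Arabidopsis),((Panthera,Sinapis),(Glossina,Listeria)))),((Columba,(Bacillus,((Klebsiella,((Prionailurus,Taxidea),Zea)),(Helarctos,Brassica)))),(Salmo,((Otocyon,Rattus),Apis)))); the answer is its 21 terminal taxa in alphabetical order.

Apis, Arabidopsis, Bacillus, Brassica, Columba, Glossina, Helarctos, Klebsiella, Listeria, Musca, Oryza, Otocyon, Panthera, Prionailurus, Pseudotsuga, Rana, Rattus, Salmo, Sinapis, Taxidea, Zea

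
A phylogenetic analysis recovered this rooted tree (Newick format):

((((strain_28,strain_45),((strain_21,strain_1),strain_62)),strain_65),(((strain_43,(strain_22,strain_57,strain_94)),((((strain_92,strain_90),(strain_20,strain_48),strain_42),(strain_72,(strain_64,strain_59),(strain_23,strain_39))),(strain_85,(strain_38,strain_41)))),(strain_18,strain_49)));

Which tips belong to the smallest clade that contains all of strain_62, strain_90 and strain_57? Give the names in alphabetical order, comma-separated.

Tracing strain_62: it sits inside ((strain_21,strain_1),strain_62).
Tracing strain_90: it sits inside (strain_92,strain_90).
Tracing strain_57: it sits inside (strain_22,strain_57,strain_94).
The smallest clade enclosing all 3 is the whole tree (their MRCA is the root), so the answer is all 25 tips in alphabetical order.

strain_1, strain_18, strain_20, strain_21, strain_22, strain_23, strain_28, strain_38, strain_39, strain_41, strain_42, strain_43, strain_45, strain_48, strain_49, strain_57, strain_59, strain_62, strain_64, strain_65, strain_72, strain_85, strain_90, strain_92, strain_94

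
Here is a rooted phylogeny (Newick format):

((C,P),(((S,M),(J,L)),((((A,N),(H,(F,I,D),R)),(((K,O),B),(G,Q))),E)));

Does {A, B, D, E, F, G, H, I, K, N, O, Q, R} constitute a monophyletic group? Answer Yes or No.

Yes

The most recent common ancestor of these taxa subtends ((((A,N),(H,(F,I,D),R)),(((K,O),B),(G,Q))),E).
That clade has exactly 13 tips — every listed taxon and nothing else — so the group is monophyletic.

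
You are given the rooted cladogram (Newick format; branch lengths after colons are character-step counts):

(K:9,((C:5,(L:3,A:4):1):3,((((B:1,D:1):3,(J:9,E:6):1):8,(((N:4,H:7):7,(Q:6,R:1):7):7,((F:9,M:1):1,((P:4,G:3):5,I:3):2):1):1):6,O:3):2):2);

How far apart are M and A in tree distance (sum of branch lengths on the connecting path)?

The path runs M → … → MRCA → … → A; the MRCA is the node subtending ((C,(L,A)),((((B,D),(J,E)),(((N,H),(Q,R)),((F,M),((P,G),I)))),O)).
Branch lengths along that path: 1 + 1 + 1 + 1 + 6 + 2 + 3 + 1 + 4 = 20.

20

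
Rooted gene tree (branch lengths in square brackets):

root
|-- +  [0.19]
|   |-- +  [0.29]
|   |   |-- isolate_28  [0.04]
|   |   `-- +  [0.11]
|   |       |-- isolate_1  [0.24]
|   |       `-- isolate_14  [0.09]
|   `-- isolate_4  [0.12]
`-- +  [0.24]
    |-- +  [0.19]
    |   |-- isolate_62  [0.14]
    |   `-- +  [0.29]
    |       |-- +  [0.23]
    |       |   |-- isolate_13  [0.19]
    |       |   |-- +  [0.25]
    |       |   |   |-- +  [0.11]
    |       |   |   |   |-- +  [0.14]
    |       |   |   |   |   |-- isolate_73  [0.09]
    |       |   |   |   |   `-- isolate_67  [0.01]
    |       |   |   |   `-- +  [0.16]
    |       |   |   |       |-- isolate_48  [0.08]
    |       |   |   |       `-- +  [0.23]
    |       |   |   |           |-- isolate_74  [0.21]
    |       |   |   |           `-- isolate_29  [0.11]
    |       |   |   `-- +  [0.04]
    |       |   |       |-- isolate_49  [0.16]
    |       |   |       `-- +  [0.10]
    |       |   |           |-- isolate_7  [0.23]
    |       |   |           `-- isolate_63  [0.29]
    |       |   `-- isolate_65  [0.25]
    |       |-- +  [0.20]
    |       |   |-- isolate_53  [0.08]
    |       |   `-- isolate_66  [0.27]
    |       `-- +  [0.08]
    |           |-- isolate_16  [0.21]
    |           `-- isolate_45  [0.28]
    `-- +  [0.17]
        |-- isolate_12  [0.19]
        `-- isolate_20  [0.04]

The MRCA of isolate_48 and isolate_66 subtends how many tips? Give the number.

14

The MRCA of isolate_48 and isolate_66 is the node subtending ((isolate_13,(((isolate_73,isolate_67),(isolate_48,(isolate_74,isolate_29))),(isolate_49,(isolate_7,isolate_63))),isolate_65),(isolate_53,isolate_66),(isolate_16,isolate_45)).
That clade contains 14 terminal taxa: isolate_13, isolate_16, isolate_29, isolate_45, isolate_48, isolate_49, isolate_53, isolate_63, isolate_65, isolate_66, isolate_67, isolate_7, isolate_73, isolate_74.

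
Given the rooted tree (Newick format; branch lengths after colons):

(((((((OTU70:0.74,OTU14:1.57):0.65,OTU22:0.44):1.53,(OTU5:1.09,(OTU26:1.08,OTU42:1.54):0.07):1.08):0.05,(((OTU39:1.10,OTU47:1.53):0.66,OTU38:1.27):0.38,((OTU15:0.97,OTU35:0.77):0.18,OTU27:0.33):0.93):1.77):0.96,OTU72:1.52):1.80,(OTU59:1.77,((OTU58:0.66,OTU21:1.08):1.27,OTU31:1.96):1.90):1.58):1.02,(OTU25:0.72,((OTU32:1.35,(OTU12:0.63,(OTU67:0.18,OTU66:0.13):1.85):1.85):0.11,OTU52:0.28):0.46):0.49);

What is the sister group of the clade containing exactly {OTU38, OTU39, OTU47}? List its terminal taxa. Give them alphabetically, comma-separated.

The clade containing exactly {OTU38, OTU39, OTU47} attaches to the tree at the node subtending (((OTU39,OTU47),OTU38),((OTU15,OTU35),OTU27)).
The other lineage descending from that same node — the sister group — is ((OTU15,OTU35),OTU27); its 3 tips in alphabetical order are the answer.

OTU15, OTU27, OTU35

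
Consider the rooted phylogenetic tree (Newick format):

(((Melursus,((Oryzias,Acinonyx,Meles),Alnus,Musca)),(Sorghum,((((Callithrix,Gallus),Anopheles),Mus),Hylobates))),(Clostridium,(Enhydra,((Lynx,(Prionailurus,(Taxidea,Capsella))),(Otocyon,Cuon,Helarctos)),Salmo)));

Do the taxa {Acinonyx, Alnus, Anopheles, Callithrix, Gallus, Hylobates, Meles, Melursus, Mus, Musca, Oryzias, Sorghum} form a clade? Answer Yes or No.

The most recent common ancestor of these taxa subtends ((Melursus,((Oryzias,Acinonyx,Meles),Alnus,Musca)),(Sorghum,((((Callithrix,Gallus),Anopheles),Mus),Hylobates))).
That clade has exactly 12 tips — every listed taxon and nothing else — so the group is monophyletic.

Yes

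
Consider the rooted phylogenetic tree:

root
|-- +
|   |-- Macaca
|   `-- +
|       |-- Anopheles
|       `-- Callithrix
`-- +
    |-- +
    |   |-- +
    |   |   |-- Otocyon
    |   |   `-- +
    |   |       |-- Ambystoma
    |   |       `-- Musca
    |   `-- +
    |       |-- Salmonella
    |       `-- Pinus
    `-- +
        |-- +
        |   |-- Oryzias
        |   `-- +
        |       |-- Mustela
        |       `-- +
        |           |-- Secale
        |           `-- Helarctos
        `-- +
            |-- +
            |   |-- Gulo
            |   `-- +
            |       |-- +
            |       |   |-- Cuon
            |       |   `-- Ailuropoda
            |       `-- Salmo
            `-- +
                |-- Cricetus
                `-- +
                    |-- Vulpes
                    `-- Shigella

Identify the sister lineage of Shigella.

Vulpes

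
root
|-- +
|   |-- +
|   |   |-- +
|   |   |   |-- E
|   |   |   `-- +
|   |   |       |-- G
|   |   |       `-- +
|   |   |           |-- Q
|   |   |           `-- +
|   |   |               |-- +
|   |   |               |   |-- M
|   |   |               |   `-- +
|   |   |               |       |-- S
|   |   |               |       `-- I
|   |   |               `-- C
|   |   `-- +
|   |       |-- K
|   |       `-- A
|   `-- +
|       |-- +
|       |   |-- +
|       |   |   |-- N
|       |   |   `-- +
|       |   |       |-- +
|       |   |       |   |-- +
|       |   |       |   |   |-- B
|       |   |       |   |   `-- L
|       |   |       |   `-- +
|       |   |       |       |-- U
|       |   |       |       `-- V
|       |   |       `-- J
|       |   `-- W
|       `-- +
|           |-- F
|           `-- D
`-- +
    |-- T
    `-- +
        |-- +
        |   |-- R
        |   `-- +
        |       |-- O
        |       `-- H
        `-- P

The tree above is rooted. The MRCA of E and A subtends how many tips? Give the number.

The MRCA of E and A is the node subtending ((E,(G,(Q,((M,(S,I)),C)))),(K,A)).
That clade contains 9 terminal taxa: A, C, E, G, I, K, M, Q, S.

9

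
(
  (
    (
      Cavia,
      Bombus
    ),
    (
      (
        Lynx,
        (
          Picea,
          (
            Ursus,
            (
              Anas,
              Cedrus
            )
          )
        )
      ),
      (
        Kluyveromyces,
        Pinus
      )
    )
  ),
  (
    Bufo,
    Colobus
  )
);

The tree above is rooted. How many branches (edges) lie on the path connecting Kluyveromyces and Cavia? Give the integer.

The MRCA of Kluyveromyces and Cavia is the node subtending ((Cavia,Bombus),((Lynx,(Picea,(Ursus,(Anas,Cedrus)))),(Kluyveromyces,Pinus))).
From Kluyveromyces up to that node: 3 branches. From Cavia up to the same node: 2 branches. Total: 3 + 2 = 5.

5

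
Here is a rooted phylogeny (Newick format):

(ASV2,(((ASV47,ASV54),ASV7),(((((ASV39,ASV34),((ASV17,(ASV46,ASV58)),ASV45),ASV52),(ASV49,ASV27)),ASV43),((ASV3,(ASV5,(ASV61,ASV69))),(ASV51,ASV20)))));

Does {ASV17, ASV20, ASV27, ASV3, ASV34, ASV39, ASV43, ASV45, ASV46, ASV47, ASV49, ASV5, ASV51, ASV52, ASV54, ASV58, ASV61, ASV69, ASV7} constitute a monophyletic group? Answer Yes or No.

Yes

The most recent common ancestor of these taxa subtends (((ASV47,ASV54),ASV7),(((((ASV39,ASV34),((ASV17,(ASV46,ASV58)),ASV45),ASV52),(ASV49,ASV27)),ASV43),((ASV3,(ASV5,(ASV61,ASV69))),(ASV51,ASV20)))).
That clade has exactly 19 tips — every listed taxon and nothing else — so the group is monophyletic.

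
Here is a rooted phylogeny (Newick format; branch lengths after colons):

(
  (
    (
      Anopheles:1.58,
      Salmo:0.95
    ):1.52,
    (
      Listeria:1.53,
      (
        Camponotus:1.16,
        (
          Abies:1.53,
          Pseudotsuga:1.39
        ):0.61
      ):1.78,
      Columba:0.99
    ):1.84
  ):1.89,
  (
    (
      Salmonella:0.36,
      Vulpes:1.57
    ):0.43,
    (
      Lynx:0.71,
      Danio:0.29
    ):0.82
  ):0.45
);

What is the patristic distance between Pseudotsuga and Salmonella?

The path runs Pseudotsuga → … → MRCA → … → Salmonella; the MRCA is the root of the tree.
Branch lengths along that path: 1.39 + 0.61 + 1.78 + 1.84 + 1.89 + 0.45 + 0.43 + 0.36 = 8.75.

8.75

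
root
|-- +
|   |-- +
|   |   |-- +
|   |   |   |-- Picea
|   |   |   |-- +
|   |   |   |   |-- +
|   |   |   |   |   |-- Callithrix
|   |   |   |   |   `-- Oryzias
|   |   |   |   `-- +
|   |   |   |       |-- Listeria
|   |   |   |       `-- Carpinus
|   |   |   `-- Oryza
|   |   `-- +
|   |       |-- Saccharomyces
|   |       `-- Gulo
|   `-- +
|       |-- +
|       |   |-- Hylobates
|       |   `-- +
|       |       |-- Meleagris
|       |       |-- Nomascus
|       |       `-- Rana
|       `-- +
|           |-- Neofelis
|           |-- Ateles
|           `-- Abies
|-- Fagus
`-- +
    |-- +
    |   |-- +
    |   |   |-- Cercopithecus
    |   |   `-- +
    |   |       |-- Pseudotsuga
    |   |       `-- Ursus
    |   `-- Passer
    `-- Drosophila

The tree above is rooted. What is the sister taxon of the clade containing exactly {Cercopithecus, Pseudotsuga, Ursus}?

Passer

The clade containing exactly {Cercopithecus, Pseudotsuga, Ursus} attaches to the tree at the node subtending ((Cercopithecus,(Pseudotsuga,Ursus)),Passer).
The other lineage descending from that same node — the sister group — is the single tip Passer.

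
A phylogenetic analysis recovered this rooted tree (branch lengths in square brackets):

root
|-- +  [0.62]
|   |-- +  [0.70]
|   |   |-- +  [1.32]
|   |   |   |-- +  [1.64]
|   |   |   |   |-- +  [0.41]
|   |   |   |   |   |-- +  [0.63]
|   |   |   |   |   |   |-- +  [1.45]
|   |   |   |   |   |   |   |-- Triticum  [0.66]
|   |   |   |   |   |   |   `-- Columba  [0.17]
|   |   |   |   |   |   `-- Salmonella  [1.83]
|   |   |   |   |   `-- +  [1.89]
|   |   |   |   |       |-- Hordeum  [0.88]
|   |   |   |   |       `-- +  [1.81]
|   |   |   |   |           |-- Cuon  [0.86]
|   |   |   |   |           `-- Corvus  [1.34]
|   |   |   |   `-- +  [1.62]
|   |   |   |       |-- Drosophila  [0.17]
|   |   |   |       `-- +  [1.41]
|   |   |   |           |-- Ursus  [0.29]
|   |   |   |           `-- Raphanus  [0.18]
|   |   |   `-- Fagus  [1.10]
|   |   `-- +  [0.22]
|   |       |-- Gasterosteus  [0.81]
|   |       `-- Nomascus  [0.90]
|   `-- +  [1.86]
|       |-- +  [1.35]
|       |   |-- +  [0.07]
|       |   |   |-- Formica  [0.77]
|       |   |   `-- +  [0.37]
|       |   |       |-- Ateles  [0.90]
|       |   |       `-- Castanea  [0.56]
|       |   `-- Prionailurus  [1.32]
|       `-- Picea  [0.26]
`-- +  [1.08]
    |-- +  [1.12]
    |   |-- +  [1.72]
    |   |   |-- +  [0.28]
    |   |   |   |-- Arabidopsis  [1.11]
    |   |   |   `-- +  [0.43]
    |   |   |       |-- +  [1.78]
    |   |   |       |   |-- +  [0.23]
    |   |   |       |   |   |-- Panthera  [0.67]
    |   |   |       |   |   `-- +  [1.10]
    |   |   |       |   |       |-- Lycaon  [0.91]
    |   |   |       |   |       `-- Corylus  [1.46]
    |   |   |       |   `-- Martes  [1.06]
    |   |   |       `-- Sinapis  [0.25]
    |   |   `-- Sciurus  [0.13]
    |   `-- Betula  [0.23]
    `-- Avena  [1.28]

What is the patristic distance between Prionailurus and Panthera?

The path runs Prionailurus → … → MRCA → … → Panthera; the MRCA is the root of the tree.
Branch lengths along that path: 1.32 + 1.35 + 1.86 + 0.62 + 1.08 + 1.12 + 1.72 + 0.28 + 0.43 + 1.78 + 0.23 + 0.67 = 12.46.

12.46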